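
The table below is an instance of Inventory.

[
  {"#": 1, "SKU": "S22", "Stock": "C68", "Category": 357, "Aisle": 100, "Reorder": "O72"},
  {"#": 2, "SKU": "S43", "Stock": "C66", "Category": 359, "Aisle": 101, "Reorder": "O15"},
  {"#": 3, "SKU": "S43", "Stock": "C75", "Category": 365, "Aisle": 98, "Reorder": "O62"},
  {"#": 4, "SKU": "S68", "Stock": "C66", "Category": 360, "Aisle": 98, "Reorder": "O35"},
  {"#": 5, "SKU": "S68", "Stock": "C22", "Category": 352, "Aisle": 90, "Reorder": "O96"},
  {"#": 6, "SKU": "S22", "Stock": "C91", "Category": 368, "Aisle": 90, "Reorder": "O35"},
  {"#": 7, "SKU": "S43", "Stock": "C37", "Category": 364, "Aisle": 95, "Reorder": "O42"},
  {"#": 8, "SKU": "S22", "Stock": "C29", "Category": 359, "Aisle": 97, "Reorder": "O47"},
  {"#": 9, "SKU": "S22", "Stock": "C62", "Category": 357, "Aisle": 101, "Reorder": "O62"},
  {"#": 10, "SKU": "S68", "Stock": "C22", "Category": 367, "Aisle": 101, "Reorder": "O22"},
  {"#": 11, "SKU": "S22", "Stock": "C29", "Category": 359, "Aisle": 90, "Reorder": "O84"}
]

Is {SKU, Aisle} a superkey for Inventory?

Rows 6 and 11 have the same {SKU, Aisle} value (SKU=S22, Aisle=90) but are distinct tuples, so {SKU, Aisle} does not determine every attribute — not a superkey.

No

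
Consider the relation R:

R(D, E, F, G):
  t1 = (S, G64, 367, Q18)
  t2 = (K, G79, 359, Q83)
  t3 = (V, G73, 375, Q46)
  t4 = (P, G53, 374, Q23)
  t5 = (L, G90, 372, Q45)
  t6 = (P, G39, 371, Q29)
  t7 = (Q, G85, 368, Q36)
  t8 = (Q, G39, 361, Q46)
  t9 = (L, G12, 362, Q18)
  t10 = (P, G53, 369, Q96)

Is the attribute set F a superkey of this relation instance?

Yes

All 10 rows have distinct F values, so F → (all attributes) holds and F is a superkey.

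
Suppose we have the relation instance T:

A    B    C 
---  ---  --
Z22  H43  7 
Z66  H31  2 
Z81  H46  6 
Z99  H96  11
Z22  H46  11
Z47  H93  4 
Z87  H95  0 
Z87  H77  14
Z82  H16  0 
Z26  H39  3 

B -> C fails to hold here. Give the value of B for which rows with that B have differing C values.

B=H43: 1 row → C = 7 ✓
B=H31: 1 row → C = 2 ✓
B=H46: 2 rows → C takes values {6, 11} — violation
B=H96: 1 row → C = 11 ✓
B=H93: 1 row → C = 4 ✓
B=H95: 1 row → C = 0 ✓
B=H77: 1 row → C = 14 ✓
B=H16: 1 row → C = 0 ✓
B=H39: 1 row → C = 3 ✓
The only B value with inconsistent C is B=H46.

H46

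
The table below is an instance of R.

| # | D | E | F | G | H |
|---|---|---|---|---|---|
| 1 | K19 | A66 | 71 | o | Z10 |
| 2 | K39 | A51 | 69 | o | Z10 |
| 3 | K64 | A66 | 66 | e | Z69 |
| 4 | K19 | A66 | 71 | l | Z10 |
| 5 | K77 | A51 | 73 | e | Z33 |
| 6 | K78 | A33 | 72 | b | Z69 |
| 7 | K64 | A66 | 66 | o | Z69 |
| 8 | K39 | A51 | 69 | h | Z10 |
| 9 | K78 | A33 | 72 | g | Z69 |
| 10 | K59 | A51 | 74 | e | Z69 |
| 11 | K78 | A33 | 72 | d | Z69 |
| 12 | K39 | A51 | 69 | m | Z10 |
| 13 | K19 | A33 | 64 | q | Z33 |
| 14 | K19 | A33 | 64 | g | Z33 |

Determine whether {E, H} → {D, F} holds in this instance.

(E=A66, H=Z10): rows 1, 4 → {D,F} = (K19, 71), (K19, 71) ✓
(E=A51, H=Z10): rows 2, 8, 12 → {D,F} = (K39, 69), (K39, 69), (K39, 69) ✓
(E=A66, H=Z69): rows 3, 7 → {D,F} = (K64, 66), (K64, 66) ✓
(E=A51, H=Z33): row 5 → {D,F} = (K77, 73) ✓
(E=A33, H=Z69): rows 6, 9, 11 → {D,F} = (K78, 72), (K78, 72), (K78, 72) ✓
(E=A51, H=Z69): row 10 → {D,F} = (K59, 74) ✓
(E=A33, H=Z33): rows 13, 14 → {D,F} = (K19, 64), (K19, 64) ✓
Every {E, H} value is associated with a single {D, F} value, so {E, H} → {D, F} holds.

Yes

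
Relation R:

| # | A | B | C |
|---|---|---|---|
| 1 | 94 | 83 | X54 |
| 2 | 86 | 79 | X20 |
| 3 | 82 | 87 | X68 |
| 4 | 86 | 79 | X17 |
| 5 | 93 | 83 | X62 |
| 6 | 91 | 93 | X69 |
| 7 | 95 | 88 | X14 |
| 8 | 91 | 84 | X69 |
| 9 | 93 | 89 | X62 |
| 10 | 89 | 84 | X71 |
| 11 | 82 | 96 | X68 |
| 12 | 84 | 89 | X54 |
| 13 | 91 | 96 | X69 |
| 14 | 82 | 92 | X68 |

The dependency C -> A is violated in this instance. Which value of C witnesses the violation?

C=X54: rows 1, 12 → A takes values {94, 84} — violation
C=X20: row 2 → A = 86 ✓
C=X68: rows 3, 11, 14 → A = 82, 82, 82 ✓
C=X17: row 4 → A = 86 ✓
C=X62: rows 5, 9 → A = 93, 93 ✓
C=X69: rows 6, 8, 13 → A = 91, 91, 91 ✓
C=X14: row 7 → A = 95 ✓
C=X71: row 10 → A = 89 ✓
The only C value with inconsistent A is C=X54.

X54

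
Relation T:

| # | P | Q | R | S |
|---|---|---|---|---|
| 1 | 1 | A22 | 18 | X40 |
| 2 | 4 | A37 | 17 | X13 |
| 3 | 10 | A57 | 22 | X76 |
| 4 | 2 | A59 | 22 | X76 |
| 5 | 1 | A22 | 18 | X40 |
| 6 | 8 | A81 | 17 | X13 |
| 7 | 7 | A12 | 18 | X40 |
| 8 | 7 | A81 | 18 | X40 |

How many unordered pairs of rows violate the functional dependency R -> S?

0

R=18: all 4 rows agree on S — 0 pairs.
R=17: all 2 rows agree on S — 0 pairs.
R=22: all 2 rows agree on S — 0 pairs.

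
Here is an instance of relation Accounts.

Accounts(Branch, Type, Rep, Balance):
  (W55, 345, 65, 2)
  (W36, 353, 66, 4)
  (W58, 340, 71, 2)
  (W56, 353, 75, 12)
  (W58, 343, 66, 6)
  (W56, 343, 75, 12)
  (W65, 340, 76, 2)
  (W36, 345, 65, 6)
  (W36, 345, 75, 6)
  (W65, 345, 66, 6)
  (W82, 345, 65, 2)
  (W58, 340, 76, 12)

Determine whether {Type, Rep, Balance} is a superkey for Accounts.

Two distinct rows share (Type=345, Rep=65, Balance=2), so {Type, Rep, Balance} does not determine every attribute — not a superkey.

No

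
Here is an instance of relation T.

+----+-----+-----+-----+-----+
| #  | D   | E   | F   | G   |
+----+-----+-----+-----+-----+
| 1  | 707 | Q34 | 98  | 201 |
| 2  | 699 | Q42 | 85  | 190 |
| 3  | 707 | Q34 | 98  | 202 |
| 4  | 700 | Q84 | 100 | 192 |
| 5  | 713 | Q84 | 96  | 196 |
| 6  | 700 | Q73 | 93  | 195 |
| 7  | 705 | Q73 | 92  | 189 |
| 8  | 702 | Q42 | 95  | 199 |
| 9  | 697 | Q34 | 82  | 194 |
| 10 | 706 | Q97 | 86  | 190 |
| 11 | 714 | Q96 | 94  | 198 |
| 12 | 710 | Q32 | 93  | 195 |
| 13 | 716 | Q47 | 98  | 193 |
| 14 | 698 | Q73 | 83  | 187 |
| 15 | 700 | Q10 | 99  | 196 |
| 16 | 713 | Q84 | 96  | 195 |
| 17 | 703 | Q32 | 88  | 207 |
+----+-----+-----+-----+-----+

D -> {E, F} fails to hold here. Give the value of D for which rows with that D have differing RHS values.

D=707: rows 1, 3 → {E,F} = (Q34, 98), (Q34, 98) ✓
D=699: row 2 → {E,F} = (Q42, 85) ✓
D=700: rows 4, 6, 15 → {E,F} takes values {(Q84, 100), (Q73, 93), (Q10, 99)} — violation
D=713: rows 5, 16 → {E,F} = (Q84, 96), (Q84, 96) ✓
D=705: row 7 → {E,F} = (Q73, 92) ✓
D=702: row 8 → {E,F} = (Q42, 95) ✓
D=697: row 9 → {E,F} = (Q34, 82) ✓
D=706: row 10 → {E,F} = (Q97, 86) ✓
D=714: row 11 → {E,F} = (Q96, 94) ✓
D=710: row 12 → {E,F} = (Q32, 93) ✓
D=716: row 13 → {E,F} = (Q47, 98) ✓
D=698: row 14 → {E,F} = (Q73, 83) ✓
D=703: row 17 → {E,F} = (Q32, 88) ✓
The only D value with inconsistent RHS is D=700.

700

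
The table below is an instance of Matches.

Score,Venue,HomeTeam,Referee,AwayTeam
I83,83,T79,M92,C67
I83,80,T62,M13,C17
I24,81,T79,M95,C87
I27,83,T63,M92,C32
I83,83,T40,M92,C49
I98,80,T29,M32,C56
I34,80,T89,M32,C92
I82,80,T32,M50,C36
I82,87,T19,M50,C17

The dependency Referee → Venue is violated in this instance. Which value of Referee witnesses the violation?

M50

Referee=M92: 3 rows → Venue = 83, 83, 83 ✓
Referee=M13: 1 row → Venue = 80 ✓
Referee=M95: 1 row → Venue = 81 ✓
Referee=M32: 2 rows → Venue = 80, 80 ✓
Referee=M50: 2 rows → Venue takes values {80, 87} — violation
The only Referee value with inconsistent Venue is Referee=M50.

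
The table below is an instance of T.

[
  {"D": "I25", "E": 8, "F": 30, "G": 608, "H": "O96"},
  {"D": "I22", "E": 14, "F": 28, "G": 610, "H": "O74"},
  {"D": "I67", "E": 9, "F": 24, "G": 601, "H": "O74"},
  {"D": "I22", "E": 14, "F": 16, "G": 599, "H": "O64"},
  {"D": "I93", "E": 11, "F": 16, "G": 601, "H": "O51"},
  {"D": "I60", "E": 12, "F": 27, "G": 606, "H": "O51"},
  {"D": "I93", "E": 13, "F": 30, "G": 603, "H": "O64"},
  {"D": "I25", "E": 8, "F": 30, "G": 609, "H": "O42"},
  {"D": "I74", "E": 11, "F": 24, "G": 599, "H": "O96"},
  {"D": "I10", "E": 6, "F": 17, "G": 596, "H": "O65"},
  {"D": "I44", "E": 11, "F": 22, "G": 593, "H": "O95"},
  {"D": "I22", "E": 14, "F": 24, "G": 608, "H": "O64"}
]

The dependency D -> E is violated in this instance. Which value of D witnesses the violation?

I93

D=I25: 2 rows → E = 8, 8 ✓
D=I22: 3 rows → E = 14, 14, 14 ✓
D=I67: 1 row → E = 9 ✓
D=I93: 2 rows → E takes values {11, 13} — violation
D=I60: 1 row → E = 12 ✓
D=I74: 1 row → E = 11 ✓
D=I10: 1 row → E = 6 ✓
D=I44: 1 row → E = 11 ✓
The only D value with inconsistent E is D=I93.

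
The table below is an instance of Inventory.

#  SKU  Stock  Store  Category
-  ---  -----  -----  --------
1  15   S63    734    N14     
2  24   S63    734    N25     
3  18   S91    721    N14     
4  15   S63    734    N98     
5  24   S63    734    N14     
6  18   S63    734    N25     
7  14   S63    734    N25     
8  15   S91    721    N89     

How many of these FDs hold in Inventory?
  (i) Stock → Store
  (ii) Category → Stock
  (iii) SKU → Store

(i) Stock → Store: every LHS value maps to a single RHS value — holds.
(ii) Category → Stock: Category=N14: rows 1, 3, 5 → Stock takes values {S63, S91} — violation — fails.
(iii) SKU → Store: SKU=15: rows 1, 4, 8 → Store takes values {734, 721} — violation; SKU=18: rows 3, 6 → Store takes values {721, 734} — violation — fails.
1 of the 3 dependencies holds.

1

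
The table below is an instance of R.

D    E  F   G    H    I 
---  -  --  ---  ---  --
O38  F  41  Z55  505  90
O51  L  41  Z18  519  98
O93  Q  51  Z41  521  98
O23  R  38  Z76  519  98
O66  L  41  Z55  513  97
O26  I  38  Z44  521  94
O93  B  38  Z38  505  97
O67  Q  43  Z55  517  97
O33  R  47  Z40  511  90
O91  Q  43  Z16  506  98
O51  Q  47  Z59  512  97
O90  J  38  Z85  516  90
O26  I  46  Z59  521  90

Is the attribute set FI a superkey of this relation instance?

Yes

All 13 rows have distinct FI values, so FI → (all attributes) holds and FI is a superkey.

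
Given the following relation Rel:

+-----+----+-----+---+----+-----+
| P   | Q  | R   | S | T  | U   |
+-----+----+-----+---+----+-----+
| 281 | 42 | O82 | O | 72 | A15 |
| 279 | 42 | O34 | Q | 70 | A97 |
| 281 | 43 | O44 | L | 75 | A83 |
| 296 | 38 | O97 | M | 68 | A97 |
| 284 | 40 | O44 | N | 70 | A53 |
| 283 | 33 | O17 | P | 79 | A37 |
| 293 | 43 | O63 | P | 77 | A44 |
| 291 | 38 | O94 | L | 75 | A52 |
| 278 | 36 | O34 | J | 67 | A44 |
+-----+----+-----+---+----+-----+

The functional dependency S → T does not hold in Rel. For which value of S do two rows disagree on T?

S=O: 1 row → T = 72 ✓
S=Q: 1 row → T = 70 ✓
S=L: 2 rows → T = 75, 75 ✓
S=M: 1 row → T = 68 ✓
S=N: 1 row → T = 70 ✓
S=P: 2 rows → T takes values {79, 77} — violation
S=J: 1 row → T = 67 ✓
The only S value with inconsistent T is S=P.

P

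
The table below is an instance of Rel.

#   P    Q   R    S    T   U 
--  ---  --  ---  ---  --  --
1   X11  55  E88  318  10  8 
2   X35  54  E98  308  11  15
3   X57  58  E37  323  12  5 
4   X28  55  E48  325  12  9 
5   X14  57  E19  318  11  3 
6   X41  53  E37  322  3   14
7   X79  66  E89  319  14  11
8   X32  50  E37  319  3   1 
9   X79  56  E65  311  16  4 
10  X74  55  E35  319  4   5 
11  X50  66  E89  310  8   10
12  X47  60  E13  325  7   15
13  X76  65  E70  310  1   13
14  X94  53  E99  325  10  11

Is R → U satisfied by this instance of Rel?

R=E88: row 1 → U = 8 ✓
R=E98: row 2 → U = 15 ✓
R=E37: rows 3, 6, 8 → U takes values {5, 14, 1} — violation
R=E48: row 4 → U = 9 ✓
R=E19: row 5 → U = 3 ✓
R=E89: rows 7, 11 → U takes values {11, 10} — violation
R=E65: row 9 → U = 4 ✓
R=E35: row 10 → U = 5 ✓
R=E13: row 12 → U = 15 ✓
R=E70: row 13 → U = 13 ✓
R=E99: row 14 → U = 11 ✓
Two rows agree on R but differ on U, so R → U does not hold.

No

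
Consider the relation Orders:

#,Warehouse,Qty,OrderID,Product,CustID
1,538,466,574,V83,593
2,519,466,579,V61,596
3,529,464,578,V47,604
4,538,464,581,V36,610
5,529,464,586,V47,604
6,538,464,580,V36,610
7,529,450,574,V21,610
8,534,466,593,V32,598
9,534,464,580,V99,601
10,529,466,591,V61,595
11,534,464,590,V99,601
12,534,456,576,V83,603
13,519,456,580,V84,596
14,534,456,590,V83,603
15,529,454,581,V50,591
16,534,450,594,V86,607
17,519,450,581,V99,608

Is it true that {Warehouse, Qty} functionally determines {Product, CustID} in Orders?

(Warehouse=538, Qty=466): row 1 → {Product,CustID} = (V83, 593) ✓
(Warehouse=519, Qty=466): row 2 → {Product,CustID} = (V61, 596) ✓
(Warehouse=529, Qty=464): rows 3, 5 → {Product,CustID} = (V47, 604), (V47, 604) ✓
(Warehouse=538, Qty=464): rows 4, 6 → {Product,CustID} = (V36, 610), (V36, 610) ✓
(Warehouse=529, Qty=450): row 7 → {Product,CustID} = (V21, 610) ✓
(Warehouse=534, Qty=466): row 8 → {Product,CustID} = (V32, 598) ✓
(Warehouse=534, Qty=464): rows 9, 11 → {Product,CustID} = (V99, 601), (V99, 601) ✓
(Warehouse=529, Qty=466): row 10 → {Product,CustID} = (V61, 595) ✓
(Warehouse=534, Qty=456): rows 12, 14 → {Product,CustID} = (V83, 603), (V83, 603) ✓
(Warehouse=519, Qty=456): row 13 → {Product,CustID} = (V84, 596) ✓
(Warehouse=529, Qty=454): row 15 → {Product,CustID} = (V50, 591) ✓
(Warehouse=534, Qty=450): row 16 → {Product,CustID} = (V86, 607) ✓
(Warehouse=519, Qty=450): row 17 → {Product,CustID} = (V99, 608) ✓
Every {Warehouse, Qty} value is associated with a single {Product, CustID} value, so {Warehouse, Qty} → {Product, CustID} holds.

Yes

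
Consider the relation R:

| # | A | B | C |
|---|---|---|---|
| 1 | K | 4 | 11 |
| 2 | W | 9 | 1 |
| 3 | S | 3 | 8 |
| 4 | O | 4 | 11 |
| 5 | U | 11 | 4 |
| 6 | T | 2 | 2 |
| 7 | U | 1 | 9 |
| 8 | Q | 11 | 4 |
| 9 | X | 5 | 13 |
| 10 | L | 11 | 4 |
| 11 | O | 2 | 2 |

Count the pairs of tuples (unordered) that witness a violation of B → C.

0

B=4: all 2 rows agree on C — 0 pairs.
B=11: all 3 rows agree on C — 0 pairs.
B=2: all 2 rows agree on C — 0 pairs.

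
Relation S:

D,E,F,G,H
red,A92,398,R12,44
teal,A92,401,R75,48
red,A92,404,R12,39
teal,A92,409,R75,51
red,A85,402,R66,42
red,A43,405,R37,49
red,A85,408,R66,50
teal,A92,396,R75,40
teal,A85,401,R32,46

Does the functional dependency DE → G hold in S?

(D=red, E=A92): 2 rows → G = R12, R12 ✓
(D=teal, E=A92): 3 rows → G = R75, R75, R75 ✓
(D=red, E=A85): 2 rows → G = R66, R66 ✓
(D=red, E=A43): 1 row → G = R37 ✓
(D=teal, E=A85): 1 row → G = R32 ✓
Every DE value is associated with a single G value, so DE → G holds.

Yes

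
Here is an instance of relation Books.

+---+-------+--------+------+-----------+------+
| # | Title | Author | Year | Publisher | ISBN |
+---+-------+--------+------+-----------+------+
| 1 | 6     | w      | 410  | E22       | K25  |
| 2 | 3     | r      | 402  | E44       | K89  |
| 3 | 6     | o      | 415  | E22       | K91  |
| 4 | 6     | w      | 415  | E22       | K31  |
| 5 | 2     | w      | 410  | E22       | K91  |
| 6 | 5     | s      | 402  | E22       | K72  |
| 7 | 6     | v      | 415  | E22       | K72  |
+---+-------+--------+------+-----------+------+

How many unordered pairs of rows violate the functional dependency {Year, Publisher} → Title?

(Year=410, Publisher=E22): violating pairs (1,5) — 1 pair.
(Year=415, Publisher=E22): all 3 rows agree on Title — 0 pairs.

1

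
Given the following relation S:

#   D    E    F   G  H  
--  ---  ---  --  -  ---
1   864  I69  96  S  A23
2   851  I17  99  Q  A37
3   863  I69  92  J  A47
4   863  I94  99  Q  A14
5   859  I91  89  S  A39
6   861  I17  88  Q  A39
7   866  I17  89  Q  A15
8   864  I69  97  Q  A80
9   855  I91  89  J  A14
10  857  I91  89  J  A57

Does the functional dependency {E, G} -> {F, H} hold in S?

(E=I69, G=S): row 1 → {F,H} = (96, A23) ✓
(E=I17, G=Q): rows 2, 6, 7 → {F,H} takes values {(99, A37), (88, A39), (89, A15)} — violation
(E=I69, G=J): row 3 → {F,H} = (92, A47) ✓
(E=I94, G=Q): row 4 → {F,H} = (99, A14) ✓
(E=I91, G=S): row 5 → {F,H} = (89, A39) ✓
(E=I69, G=Q): row 8 → {F,H} = (97, A80) ✓
(E=I91, G=J): rows 9, 10 → {F,H} takes values {(89, A14), (89, A57)} — violation
Two rows agree on {E, G} but differ on {F, H}, so {E, G} -> {F, H} does not hold.

No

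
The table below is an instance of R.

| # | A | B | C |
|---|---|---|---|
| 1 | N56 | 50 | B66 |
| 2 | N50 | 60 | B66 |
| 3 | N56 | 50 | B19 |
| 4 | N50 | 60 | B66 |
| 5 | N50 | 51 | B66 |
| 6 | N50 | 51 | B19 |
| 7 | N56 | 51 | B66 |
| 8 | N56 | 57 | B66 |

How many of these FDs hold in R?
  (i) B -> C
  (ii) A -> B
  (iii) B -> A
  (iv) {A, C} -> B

0

(i) B -> C: B=50: rows 1, 3 → C takes values {B66, B19} — violation; B=51: rows 5, 6, 7 → C takes values {B66, B19} — violation — fails.
(ii) A -> B: A=N56: rows 1, 3, 7, 8 → B takes values {50, 51, 57} — violation; A=N50: rows 2, 4, 5, 6 → B takes values {60, 51} — violation — fails.
(iii) B -> A: B=51: rows 5, 6, 7 → A takes values {N50, N56} — violation — fails.
(iv) {A, C} -> B: (A=N56, C=B66): rows 1, 7, 8 → B takes values {50, 51, 57} — violation; (A=N50, C=B66): rows 2, 4, 5 → B takes values {60, 51} — violation — fails.
None of the 4 dependencies hold.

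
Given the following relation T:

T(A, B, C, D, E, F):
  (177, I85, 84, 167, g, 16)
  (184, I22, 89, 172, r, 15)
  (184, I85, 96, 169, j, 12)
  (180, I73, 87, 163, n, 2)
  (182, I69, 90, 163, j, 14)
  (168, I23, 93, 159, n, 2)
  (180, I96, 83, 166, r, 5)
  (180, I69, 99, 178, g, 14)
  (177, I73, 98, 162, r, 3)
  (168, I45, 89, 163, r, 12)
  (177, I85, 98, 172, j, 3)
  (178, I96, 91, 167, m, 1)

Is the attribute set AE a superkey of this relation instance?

Yes

All 12 rows have distinct AE values, so AE → (all attributes) holds and AE is a superkey.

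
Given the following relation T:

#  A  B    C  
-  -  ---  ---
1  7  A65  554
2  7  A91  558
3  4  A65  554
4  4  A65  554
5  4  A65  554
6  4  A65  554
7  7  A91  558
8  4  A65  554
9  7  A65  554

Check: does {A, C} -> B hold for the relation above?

(A=7, C=554): rows 1, 9 → B = A65, A65 ✓
(A=7, C=558): rows 2, 7 → B = A91, A91 ✓
(A=4, C=554): rows 3, 4, 5, 6, 8 → B = A65, A65, A65, A65, A65 ✓
Every {A, C} value is associated with a single B value, so {A, C} -> B holds.

Yes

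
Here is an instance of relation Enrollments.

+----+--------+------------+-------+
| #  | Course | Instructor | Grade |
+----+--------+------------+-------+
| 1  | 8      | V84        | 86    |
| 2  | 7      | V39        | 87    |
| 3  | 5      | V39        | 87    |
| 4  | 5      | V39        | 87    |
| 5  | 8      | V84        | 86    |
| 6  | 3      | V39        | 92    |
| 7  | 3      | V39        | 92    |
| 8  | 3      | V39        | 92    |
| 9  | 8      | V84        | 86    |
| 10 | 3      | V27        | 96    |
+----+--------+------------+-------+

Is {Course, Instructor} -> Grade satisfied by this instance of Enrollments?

(Course=8, Instructor=V84): rows 1, 5, 9 → Grade = 86, 86, 86 ✓
(Course=7, Instructor=V39): row 2 → Grade = 87 ✓
(Course=5, Instructor=V39): rows 3, 4 → Grade = 87, 87 ✓
(Course=3, Instructor=V39): rows 6, 7, 8 → Grade = 92, 92, 92 ✓
(Course=3, Instructor=V27): row 10 → Grade = 96 ✓
Every {Course, Instructor} value is associated with a single Grade value, so {Course, Instructor} -> Grade holds.

Yes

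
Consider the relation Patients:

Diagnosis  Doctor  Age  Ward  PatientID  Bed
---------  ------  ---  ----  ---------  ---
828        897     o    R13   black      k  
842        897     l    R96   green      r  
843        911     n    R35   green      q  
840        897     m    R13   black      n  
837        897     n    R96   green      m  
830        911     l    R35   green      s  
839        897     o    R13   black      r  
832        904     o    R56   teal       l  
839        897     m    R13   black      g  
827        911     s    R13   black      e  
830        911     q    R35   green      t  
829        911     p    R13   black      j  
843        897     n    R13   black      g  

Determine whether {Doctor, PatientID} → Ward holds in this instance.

Yes

(Doctor=897, PatientID=black): 5 rows → Ward = R13, R13, R13, R13, R13 ✓
(Doctor=897, PatientID=green): 2 rows → Ward = R96, R96 ✓
(Doctor=911, PatientID=green): 3 rows → Ward = R35, R35, R35 ✓
(Doctor=904, PatientID=teal): 1 row → Ward = R56 ✓
(Doctor=911, PatientID=black): 2 rows → Ward = R13, R13 ✓
Every {Doctor, PatientID} value is associated with a single Ward value, so {Doctor, PatientID} → Ward holds.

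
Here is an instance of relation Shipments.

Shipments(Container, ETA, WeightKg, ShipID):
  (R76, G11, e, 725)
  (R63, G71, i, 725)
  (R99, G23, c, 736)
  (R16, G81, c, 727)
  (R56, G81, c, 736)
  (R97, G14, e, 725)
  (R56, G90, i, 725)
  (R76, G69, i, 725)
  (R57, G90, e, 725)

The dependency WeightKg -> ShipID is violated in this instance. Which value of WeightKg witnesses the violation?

WeightKg=e: 3 rows → ShipID = 725, 725, 725 ✓
WeightKg=i: 3 rows → ShipID = 725, 725, 725 ✓
WeightKg=c: 3 rows → ShipID takes values {736, 727} — violation
The only WeightKg value with inconsistent ShipID is WeightKg=c.

c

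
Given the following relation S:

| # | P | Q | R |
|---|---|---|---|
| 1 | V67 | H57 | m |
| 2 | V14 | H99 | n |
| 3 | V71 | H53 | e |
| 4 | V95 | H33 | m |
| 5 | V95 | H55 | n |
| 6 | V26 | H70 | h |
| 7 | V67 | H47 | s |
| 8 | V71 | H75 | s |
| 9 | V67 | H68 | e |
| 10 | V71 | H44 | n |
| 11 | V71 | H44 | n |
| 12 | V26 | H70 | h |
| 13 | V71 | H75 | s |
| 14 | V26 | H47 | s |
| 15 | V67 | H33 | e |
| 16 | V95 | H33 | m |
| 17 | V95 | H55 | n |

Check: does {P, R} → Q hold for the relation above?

No

(P=V67, R=m): row 1 → Q = H57 ✓
(P=V14, R=n): row 2 → Q = H99 ✓
(P=V71, R=e): row 3 → Q = H53 ✓
(P=V95, R=m): rows 4, 16 → Q = H33, H33 ✓
(P=V95, R=n): rows 5, 17 → Q = H55, H55 ✓
(P=V26, R=h): rows 6, 12 → Q = H70, H70 ✓
(P=V67, R=s): row 7 → Q = H47 ✓
(P=V71, R=s): rows 8, 13 → Q = H75, H75 ✓
(P=V67, R=e): rows 9, 15 → Q takes values {H68, H33} — violation
(P=V71, R=n): rows 10, 11 → Q = H44, H44 ✓
(P=V26, R=s): row 14 → Q = H47 ✓
Two rows agree on {P, R} but differ on Q, so {P, R} → Q does not hold.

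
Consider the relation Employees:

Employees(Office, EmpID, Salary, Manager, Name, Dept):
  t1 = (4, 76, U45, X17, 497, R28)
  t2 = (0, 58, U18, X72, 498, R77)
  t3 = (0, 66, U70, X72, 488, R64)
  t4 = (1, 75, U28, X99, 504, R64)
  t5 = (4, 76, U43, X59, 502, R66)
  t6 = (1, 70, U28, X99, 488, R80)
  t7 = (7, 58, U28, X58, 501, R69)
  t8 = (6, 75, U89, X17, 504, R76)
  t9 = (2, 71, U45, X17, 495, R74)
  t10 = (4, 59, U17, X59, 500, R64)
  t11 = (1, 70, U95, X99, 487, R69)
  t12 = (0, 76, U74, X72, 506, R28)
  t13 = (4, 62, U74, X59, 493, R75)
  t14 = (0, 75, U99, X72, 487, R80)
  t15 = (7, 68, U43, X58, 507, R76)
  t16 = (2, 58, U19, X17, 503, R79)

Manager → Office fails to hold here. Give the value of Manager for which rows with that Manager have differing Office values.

Manager=X17: rows 1, 8, 9, 16 → Office takes values {4, 6, 2} — violation
Manager=X72: rows 2, 3, 12, 14 → Office = 0, 0, 0, 0 ✓
Manager=X99: rows 4, 6, 11 → Office = 1, 1, 1 ✓
Manager=X59: rows 5, 10, 13 → Office = 4, 4, 4 ✓
Manager=X58: rows 7, 15 → Office = 7, 7 ✓
The only Manager value with inconsistent Office is Manager=X17.

X17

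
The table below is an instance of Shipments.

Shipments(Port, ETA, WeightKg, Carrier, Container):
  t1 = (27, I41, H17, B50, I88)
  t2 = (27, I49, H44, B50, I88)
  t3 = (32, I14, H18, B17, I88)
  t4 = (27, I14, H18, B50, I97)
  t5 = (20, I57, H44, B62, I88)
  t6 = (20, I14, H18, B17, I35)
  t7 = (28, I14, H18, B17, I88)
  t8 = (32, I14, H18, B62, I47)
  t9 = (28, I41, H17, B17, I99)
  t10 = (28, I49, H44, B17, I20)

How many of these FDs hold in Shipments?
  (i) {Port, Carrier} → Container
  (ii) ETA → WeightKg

(i) {Port, Carrier} → Container: (Port=27, Carrier=B50): rows 1, 2, 4 → Container takes values {I88, I97} — violation; (Port=28, Carrier=B17): rows 7, 9, 10 → Container takes values {I88, I99, I20} — violation — fails.
(ii) ETA → WeightKg: every LHS value maps to a single RHS value — holds.
1 of the 2 dependencies holds.

1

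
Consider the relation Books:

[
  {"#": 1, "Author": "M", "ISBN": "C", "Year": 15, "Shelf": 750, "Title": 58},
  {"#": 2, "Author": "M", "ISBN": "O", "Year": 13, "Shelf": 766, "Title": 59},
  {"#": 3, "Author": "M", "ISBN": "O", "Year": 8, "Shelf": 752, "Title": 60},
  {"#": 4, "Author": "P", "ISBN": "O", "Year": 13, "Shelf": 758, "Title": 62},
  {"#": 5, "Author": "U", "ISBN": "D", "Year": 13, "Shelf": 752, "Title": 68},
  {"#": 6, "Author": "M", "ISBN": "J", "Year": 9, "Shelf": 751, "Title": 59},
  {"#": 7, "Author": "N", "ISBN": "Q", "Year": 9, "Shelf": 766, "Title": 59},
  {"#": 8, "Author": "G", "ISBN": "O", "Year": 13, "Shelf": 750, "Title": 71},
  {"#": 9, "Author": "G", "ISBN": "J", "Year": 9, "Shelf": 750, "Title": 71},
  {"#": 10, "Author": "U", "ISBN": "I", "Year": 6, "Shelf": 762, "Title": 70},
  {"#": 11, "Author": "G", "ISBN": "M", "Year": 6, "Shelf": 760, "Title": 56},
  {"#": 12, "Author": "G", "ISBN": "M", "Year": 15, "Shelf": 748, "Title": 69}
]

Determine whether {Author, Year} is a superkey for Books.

Yes

All 12 rows have distinct {Author, Year} values, so {Author, Year} → (all attributes) holds and {Author, Year} is a superkey.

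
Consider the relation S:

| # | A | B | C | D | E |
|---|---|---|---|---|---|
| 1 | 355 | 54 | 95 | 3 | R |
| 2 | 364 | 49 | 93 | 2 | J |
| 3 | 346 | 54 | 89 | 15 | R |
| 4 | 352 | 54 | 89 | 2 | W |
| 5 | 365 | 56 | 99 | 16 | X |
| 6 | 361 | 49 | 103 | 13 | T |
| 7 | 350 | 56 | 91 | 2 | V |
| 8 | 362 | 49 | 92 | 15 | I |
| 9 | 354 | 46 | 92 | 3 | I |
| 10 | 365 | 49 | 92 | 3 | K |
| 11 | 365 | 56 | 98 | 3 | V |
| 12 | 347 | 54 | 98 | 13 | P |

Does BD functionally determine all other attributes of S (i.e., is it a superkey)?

All 12 rows have distinct BD values, so BD → (all attributes) holds and BD is a superkey.

Yes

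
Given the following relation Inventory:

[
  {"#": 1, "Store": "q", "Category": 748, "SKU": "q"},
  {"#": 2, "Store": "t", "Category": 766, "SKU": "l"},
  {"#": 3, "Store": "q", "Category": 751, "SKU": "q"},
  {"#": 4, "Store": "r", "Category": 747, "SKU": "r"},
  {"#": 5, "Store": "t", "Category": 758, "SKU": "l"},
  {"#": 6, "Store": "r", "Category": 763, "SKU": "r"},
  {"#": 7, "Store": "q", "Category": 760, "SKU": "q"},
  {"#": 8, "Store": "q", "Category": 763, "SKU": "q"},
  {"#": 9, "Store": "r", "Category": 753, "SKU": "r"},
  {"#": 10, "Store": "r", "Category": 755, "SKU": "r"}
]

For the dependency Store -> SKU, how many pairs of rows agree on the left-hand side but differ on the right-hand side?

Store=q: all 4 rows agree on SKU — 0 pairs.
Store=t: all 2 rows agree on SKU — 0 pairs.
Store=r: all 4 rows agree on SKU — 0 pairs.

0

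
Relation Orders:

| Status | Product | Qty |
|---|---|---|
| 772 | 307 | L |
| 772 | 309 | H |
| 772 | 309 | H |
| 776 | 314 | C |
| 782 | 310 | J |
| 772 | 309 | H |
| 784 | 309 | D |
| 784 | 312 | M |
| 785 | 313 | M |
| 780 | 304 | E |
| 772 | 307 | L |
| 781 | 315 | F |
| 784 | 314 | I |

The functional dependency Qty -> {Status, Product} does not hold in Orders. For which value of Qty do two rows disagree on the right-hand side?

M

Qty=L: 2 rows → {Status,Product} = (772, 307), (772, 307) ✓
Qty=H: 3 rows → {Status,Product} = (772, 309), (772, 309), (772, 309) ✓
Qty=C: 1 row → {Status,Product} = (776, 314) ✓
Qty=J: 1 row → {Status,Product} = (782, 310) ✓
Qty=D: 1 row → {Status,Product} = (784, 309) ✓
Qty=M: 2 rows → {Status,Product} takes values {(784, 312), (785, 313)} — violation
Qty=E: 1 row → {Status,Product} = (780, 304) ✓
Qty=F: 1 row → {Status,Product} = (781, 315) ✓
Qty=I: 1 row → {Status,Product} = (784, 314) ✓
The only Qty value with inconsistent RHS is Qty=M.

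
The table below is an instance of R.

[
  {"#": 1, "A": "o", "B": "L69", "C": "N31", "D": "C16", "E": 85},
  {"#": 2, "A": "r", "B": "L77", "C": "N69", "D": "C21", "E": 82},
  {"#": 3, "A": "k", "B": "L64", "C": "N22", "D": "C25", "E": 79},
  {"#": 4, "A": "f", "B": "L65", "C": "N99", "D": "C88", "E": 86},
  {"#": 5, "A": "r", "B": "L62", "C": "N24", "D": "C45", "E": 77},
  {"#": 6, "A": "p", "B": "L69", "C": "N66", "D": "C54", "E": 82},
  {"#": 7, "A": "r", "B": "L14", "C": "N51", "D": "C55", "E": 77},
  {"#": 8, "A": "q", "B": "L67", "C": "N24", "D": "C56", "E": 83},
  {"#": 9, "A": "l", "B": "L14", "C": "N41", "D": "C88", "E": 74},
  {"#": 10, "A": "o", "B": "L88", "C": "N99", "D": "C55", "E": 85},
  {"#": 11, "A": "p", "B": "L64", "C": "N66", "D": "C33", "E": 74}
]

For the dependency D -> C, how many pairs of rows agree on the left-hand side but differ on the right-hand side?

2

D=C88: violating pairs (4,9) — 1 pair.
D=C55: violating pairs (7,10) — 1 pair.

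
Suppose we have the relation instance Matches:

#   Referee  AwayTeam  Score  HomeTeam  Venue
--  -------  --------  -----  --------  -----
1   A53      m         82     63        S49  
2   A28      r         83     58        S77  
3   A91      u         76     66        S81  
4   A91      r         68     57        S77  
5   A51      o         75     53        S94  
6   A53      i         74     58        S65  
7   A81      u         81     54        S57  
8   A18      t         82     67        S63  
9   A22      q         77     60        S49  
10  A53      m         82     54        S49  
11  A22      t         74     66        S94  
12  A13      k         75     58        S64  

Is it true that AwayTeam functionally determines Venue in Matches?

No

AwayTeam=m: rows 1, 10 → Venue = S49, S49 ✓
AwayTeam=r: rows 2, 4 → Venue = S77, S77 ✓
AwayTeam=u: rows 3, 7 → Venue takes values {S81, S57} — violation
AwayTeam=o: row 5 → Venue = S94 ✓
AwayTeam=i: row 6 → Venue = S65 ✓
AwayTeam=t: rows 8, 11 → Venue takes values {S63, S94} — violation
AwayTeam=q: row 9 → Venue = S49 ✓
AwayTeam=k: row 12 → Venue = S64 ✓
Two rows agree on AwayTeam but differ on Venue, so AwayTeam -> Venue does not hold.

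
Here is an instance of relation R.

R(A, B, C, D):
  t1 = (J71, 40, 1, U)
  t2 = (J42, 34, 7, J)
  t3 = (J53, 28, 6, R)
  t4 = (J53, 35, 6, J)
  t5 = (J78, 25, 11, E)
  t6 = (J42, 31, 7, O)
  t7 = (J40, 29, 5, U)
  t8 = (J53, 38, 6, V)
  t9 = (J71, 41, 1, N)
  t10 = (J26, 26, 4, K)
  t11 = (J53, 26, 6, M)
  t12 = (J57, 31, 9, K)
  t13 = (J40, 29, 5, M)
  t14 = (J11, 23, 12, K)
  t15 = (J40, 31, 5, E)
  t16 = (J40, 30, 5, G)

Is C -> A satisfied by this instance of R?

Yes

C=1: rows 1, 9 → A = J71, J71 ✓
C=7: rows 2, 6 → A = J42, J42 ✓
C=6: rows 3, 4, 8, 11 → A = J53, J53, J53, J53 ✓
C=11: row 5 → A = J78 ✓
C=5: rows 7, 13, 15, 16 → A = J40, J40, J40, J40 ✓
C=4: row 10 → A = J26 ✓
C=9: row 12 → A = J57 ✓
C=12: row 14 → A = J11 ✓
Every C value is associated with a single A value, so C -> A holds.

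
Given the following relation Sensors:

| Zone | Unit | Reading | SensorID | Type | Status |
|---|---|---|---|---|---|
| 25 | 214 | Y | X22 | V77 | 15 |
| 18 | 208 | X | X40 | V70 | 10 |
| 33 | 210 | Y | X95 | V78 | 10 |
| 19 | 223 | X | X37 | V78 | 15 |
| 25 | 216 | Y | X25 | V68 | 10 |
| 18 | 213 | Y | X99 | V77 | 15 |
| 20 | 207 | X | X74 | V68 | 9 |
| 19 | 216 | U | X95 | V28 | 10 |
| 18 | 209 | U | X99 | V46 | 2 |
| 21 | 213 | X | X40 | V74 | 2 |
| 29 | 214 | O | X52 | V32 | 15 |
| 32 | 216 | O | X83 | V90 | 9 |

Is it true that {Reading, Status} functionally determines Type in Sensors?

No

(Reading=Y, Status=15): 2 rows → Type = V77, V77 ✓
(Reading=X, Status=10): 1 row → Type = V70 ✓
(Reading=Y, Status=10): 2 rows → Type takes values {V78, V68} — violation
(Reading=X, Status=15): 1 row → Type = V78 ✓
(Reading=X, Status=9): 1 row → Type = V68 ✓
(Reading=U, Status=10): 1 row → Type = V28 ✓
(Reading=U, Status=2): 1 row → Type = V46 ✓
(Reading=X, Status=2): 1 row → Type = V74 ✓
(Reading=O, Status=15): 1 row → Type = V32 ✓
(Reading=O, Status=9): 1 row → Type = V90 ✓
Two rows agree on {Reading, Status} but differ on Type, so {Reading, Status} → Type does not hold.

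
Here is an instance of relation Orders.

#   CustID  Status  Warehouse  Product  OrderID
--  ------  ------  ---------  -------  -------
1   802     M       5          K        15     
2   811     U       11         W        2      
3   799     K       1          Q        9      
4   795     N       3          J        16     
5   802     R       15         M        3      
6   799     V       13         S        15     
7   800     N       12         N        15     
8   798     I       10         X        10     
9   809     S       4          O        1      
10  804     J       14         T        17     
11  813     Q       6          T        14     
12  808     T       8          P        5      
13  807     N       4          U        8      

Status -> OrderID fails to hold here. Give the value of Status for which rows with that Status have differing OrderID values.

N

Status=M: row 1 → OrderID = 15 ✓
Status=U: row 2 → OrderID = 2 ✓
Status=K: row 3 → OrderID = 9 ✓
Status=N: rows 4, 7, 13 → OrderID takes values {16, 15, 8} — violation
Status=R: row 5 → OrderID = 3 ✓
Status=V: row 6 → OrderID = 15 ✓
Status=I: row 8 → OrderID = 10 ✓
Status=S: row 9 → OrderID = 1 ✓
Status=J: row 10 → OrderID = 17 ✓
Status=Q: row 11 → OrderID = 14 ✓
Status=T: row 12 → OrderID = 5 ✓
The only Status value with inconsistent OrderID is Status=N.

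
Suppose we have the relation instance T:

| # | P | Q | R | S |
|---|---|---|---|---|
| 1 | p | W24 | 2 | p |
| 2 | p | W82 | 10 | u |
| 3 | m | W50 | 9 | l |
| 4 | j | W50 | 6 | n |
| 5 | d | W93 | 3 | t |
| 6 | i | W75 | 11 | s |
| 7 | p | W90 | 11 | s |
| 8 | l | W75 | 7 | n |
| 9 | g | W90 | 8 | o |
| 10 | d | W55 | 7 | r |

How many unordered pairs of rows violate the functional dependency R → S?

R=11: all 2 rows agree on S — 0 pairs.
R=7: violating pairs (8,10) — 1 pair.

1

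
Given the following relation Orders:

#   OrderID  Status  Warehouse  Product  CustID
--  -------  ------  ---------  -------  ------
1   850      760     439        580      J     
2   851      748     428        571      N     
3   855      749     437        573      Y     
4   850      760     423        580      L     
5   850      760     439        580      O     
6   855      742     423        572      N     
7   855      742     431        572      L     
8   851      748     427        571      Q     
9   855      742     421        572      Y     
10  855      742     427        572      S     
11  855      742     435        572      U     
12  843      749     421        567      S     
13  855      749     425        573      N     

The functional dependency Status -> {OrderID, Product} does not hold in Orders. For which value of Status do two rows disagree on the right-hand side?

Status=760: rows 1, 4, 5 → {OrderID,Product} = (850, 580), (850, 580), (850, 580) ✓
Status=748: rows 2, 8 → {OrderID,Product} = (851, 571), (851, 571) ✓
Status=749: rows 3, 12, 13 → {OrderID,Product} takes values {(855, 573), (843, 567)} — violation
Status=742: rows 6, 7, 9, 10, 11 → {OrderID,Product} = (855, 572), (855, 572), (855, 572), (855, 572), (855, 572) ✓
The only Status value with inconsistent RHS is Status=749.

749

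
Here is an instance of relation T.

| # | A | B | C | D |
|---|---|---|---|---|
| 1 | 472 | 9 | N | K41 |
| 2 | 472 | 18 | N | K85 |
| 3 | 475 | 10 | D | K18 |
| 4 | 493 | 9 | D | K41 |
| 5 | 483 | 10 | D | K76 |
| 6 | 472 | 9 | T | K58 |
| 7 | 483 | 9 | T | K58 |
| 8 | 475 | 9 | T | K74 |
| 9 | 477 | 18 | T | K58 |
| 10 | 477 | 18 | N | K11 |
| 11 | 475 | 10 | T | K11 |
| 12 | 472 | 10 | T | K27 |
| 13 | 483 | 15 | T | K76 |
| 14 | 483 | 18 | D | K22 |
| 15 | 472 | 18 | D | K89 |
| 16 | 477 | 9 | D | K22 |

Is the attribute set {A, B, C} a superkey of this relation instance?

All 16 rows have distinct {A, B, C} values, so {A, B, C} → (all attributes) holds and {A, B, C} is a superkey.

Yes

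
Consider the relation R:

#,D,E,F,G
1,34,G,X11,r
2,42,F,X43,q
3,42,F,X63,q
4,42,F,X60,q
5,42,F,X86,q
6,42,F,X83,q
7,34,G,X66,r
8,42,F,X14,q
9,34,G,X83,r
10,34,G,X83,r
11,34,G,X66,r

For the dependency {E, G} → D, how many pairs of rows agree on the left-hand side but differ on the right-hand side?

(E=G, G=r): all 5 rows agree on D — 0 pairs.
(E=F, G=q): all 6 rows agree on D — 0 pairs.

0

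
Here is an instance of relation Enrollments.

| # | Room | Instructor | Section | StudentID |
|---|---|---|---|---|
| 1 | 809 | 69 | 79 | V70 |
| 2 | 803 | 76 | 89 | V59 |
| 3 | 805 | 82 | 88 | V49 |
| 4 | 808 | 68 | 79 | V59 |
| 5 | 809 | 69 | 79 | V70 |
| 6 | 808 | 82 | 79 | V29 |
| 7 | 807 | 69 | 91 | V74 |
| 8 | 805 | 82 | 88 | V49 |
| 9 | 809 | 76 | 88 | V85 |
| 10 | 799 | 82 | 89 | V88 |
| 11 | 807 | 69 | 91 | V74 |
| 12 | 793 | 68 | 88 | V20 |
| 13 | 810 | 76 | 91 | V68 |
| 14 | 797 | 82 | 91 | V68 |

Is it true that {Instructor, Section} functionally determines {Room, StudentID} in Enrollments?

(Instructor=69, Section=79): rows 1, 5 → {Room,StudentID} = (809, V70), (809, V70) ✓
(Instructor=76, Section=89): row 2 → {Room,StudentID} = (803, V59) ✓
(Instructor=82, Section=88): rows 3, 8 → {Room,StudentID} = (805, V49), (805, V49) ✓
(Instructor=68, Section=79): row 4 → {Room,StudentID} = (808, V59) ✓
(Instructor=82, Section=79): row 6 → {Room,StudentID} = (808, V29) ✓
(Instructor=69, Section=91): rows 7, 11 → {Room,StudentID} = (807, V74), (807, V74) ✓
(Instructor=76, Section=88): row 9 → {Room,StudentID} = (809, V85) ✓
(Instructor=82, Section=89): row 10 → {Room,StudentID} = (799, V88) ✓
(Instructor=68, Section=88): row 12 → {Room,StudentID} = (793, V20) ✓
(Instructor=76, Section=91): row 13 → {Room,StudentID} = (810, V68) ✓
(Instructor=82, Section=91): row 14 → {Room,StudentID} = (797, V68) ✓
Every {Instructor, Section} value is associated with a single {Room, StudentID} value, so {Instructor, Section} -> {Room, StudentID} holds.

Yes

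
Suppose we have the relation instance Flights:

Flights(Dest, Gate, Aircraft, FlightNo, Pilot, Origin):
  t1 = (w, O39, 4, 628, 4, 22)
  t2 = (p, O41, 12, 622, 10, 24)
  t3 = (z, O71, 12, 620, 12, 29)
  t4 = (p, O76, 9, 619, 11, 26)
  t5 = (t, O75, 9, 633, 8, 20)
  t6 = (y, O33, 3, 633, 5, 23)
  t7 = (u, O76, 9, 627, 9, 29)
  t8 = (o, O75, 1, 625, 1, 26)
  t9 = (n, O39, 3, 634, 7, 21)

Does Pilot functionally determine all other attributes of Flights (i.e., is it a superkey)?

Yes

All 9 rows have distinct Pilot values, so Pilot → (all attributes) holds and Pilot is a superkey.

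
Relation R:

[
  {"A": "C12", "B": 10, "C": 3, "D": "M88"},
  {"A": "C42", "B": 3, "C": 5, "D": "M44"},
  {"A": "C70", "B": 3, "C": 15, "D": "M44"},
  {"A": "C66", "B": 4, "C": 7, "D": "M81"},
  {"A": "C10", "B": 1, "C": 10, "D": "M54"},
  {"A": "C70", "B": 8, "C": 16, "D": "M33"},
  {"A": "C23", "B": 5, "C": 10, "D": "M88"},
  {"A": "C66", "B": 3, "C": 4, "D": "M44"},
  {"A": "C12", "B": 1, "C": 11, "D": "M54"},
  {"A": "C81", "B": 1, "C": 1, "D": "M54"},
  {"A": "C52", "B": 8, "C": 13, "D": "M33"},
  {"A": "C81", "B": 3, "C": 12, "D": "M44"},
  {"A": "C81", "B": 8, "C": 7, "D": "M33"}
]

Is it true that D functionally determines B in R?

D=M88: 2 rows → B takes values {10, 5} — violation
D=M44: 4 rows → B = 3, 3, 3, 3 ✓
D=M81: 1 row → B = 4 ✓
D=M54: 3 rows → B = 1, 1, 1 ✓
D=M33: 3 rows → B = 8, 8, 8 ✓
Two rows agree on D but differ on B, so D -> B does not hold.

No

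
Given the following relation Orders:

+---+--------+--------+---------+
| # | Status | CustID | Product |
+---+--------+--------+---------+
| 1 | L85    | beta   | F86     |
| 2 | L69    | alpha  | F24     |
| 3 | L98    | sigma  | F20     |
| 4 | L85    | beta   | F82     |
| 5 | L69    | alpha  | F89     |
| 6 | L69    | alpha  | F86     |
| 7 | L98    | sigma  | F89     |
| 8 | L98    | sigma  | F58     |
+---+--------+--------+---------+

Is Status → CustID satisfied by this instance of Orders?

Yes

Status=L85: rows 1, 4 → CustID = beta, beta ✓
Status=L69: rows 2, 5, 6 → CustID = alpha, alpha, alpha ✓
Status=L98: rows 3, 7, 8 → CustID = sigma, sigma, sigma ✓
Every Status value is associated with a single CustID value, so Status → CustID holds.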